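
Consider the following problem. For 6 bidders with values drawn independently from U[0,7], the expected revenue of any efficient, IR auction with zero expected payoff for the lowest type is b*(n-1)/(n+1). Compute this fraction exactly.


Step 1: By Revenue Equivalence, expected revenue = b*(n-1)/(n+1)
Step 2: Substituting n = 6, b = 7
Step 3: Revenue = 7*(6-1)/(6+1) = 7*5/7
Step 4: Revenue = 35/7 = 5

5


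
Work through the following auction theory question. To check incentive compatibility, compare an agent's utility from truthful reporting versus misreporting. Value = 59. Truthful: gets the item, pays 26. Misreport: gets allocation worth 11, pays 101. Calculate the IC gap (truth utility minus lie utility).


Step 1: U(truth) = value - payment = 59 - 26 = 33
Step 2: U(lie) = allocation - payment = 11 - 101 = -90
Step 3: IC gap = 33 - (-90) = 123

123


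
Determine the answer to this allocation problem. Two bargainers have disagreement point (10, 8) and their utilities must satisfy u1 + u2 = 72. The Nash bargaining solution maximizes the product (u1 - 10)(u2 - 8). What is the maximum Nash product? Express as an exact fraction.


Step 1: The Nash solution splits surplus symmetrically above the disagreement point
Step 2: u1 = (total + d1 - d2)/2 = (72 + 10 - 8)/2 = 37
Step 3: u2 = (total - d1 + d2)/2 = (72 - 10 + 8)/2 = 35
Step 4: Nash product = (37 - 10) * (35 - 8)
Step 5: = 27 * 27 = 729

729


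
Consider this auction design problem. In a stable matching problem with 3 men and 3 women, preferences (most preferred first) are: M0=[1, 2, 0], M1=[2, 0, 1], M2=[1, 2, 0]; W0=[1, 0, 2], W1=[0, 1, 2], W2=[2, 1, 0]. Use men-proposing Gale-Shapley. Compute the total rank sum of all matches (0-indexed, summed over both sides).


Step 1: Run Gale-Shapley (men propose, women hold best offer):
  M0 proposes to W1; she accepts
  M1 proposes to W2; she accepts
  M2 proposes to W1; rejected
  M2 proposes to W2; she switches from M1
  M1 proposes to W0; she accepts
Step 2: Final matching: W0-M1, W1-M0, W2-M2
Step 3: 0-indexed ranks (man's rank of his match, then woman's): 1 + 0 + 0 + 0 + 1 + 0
Step 4: Total rank sum = 2

2


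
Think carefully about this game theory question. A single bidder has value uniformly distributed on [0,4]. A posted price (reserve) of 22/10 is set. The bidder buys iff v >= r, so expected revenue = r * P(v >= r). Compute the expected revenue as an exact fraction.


Step 1: Posted price r = 11/5, value support [0,4]
Step 2: P(v >= r) = (4 - 11/5)/4 = 9/20
Step 3: Expected revenue = r * P(v >= r) = 11/5 * 9/20
Step 4: Revenue = 99/100

99/100


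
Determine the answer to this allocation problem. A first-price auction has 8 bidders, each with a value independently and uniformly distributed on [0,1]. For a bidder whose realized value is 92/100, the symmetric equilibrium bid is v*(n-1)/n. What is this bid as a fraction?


Step 1: The symmetric BNE bidding function is b(v) = v * (n-1) / n
Step 2: Substitute v = 23/25 and n = 8
Step 3: b = 23/25 * 7/8
Step 4: b = 161/200

161/200


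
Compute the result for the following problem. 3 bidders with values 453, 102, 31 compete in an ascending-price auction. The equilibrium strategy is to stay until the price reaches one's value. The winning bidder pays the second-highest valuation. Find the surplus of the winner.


Step 1: Identify the highest value: 453
Step 2: Identify the second-highest value: 102
Step 3: The final price = second-highest value = 102
Step 4: Surplus = 453 - 102 = 351

351


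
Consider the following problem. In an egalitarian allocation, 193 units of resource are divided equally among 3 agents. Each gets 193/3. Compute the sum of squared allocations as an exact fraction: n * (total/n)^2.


Step 1: Each agent's share = 193/3
Step 2: Square of each share = (193/3)^2 = 37249/9
Step 3: Sum of squares = 3 * 37249/9 = 37249/3

37249/3


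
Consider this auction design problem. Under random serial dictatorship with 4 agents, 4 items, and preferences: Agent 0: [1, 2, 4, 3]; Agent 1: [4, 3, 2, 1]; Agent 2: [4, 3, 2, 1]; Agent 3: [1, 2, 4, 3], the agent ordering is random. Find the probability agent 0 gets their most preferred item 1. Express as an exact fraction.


Step 1: Agent 0 wants item 1
Step 2: There are 24 possible orderings of agents
Step 3: In 12 orderings, agent 0 gets item 1
Step 4: Probability = 12/24 = 1/2

1/2


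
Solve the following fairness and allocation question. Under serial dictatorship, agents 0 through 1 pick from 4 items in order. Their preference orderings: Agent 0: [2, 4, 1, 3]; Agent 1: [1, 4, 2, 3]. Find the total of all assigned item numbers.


Step 1: Agent 0 picks item 2
Step 2: Agent 1 picks item 1
Step 3: Sum = 2 + 1 = 3

3


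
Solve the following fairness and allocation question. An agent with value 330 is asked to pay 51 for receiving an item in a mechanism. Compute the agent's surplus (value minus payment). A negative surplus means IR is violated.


Step 1: Surplus = value - payment = 330 - 51 = 279
Step 2: IR is satisfied (surplus >= 0)

279


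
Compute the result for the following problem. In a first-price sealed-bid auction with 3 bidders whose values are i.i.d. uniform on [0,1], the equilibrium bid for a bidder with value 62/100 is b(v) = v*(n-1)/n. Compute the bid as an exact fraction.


Step 1: The symmetric BNE bidding function is b(v) = v * (n-1) / n
Step 2: Substitute v = 31/50 and n = 3
Step 3: b = 31/50 * 2/3
Step 4: b = 31/75

31/75


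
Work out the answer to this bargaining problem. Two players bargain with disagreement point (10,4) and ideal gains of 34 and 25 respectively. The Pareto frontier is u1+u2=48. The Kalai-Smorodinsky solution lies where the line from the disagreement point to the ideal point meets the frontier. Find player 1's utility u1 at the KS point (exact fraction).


Step 1: At the KS point, (u1-d1)/r1 = (u2-d2)/r2 = t and u1+u2 = 48
Step 2: u1 = d1 + r1*t and u2 = d2 + r2*t, so (d1 + r1*t) + (d2 + r2*t) = 48
Step 3: t = (48 - 10 - 4)/(34 + 25) = 34/59
Step 4: u1 = d1 + r1*t = 10 + 34 * 34/59 = 1746/59
Step 5: (Check: u2 = d2 + r2*t = 1086/59; u1+u2 = 1746/59 + 1086/59 = 48, on the frontier.)

1746/59


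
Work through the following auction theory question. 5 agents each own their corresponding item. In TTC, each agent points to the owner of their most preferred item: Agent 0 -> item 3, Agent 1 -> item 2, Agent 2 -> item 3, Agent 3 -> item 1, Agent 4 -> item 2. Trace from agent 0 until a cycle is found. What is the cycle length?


Step 1: Trace the pointer graph from agent 0: 0 -> 3 -> 1 -> 2 -> 3
Step 2: A cycle is detected when we revisit agent 3
Step 3: The cycle is: 3 -> 1 -> 2 -> 3
Step 4: Cycle length = 3

3


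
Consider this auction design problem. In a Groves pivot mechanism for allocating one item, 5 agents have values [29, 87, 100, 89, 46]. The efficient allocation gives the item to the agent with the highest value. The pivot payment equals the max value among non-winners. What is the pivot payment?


Step 1: The efficient winner is agent 2 with value 100
Step 2: Other agents' values: [29, 87, 89, 46]
Step 3: Pivot payment = max(others) = 89
Step 4: The winner pays 89

89


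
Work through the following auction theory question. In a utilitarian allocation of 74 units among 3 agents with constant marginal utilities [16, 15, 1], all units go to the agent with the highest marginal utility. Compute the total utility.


Step 1: The marginal utilities are [16, 15, 1]
Step 2: The highest marginal utility is 16
Step 3: All 74 units go to that agent
Step 4: Total utility = 16 * 74 = 1184

1184


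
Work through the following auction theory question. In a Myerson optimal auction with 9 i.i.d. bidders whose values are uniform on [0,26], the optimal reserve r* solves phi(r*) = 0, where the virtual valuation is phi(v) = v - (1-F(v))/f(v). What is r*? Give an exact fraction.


Step 1: For U[0,26], F(v) = v/26 and f(v) = 1/26
Step 2: phi(v) = v - (1 - v/26)/(1/26) = v - (26 - v) = 2v - 26
Step 3: Set phi(r*) = 0: 2r* - 26 = 0
Step 4: r* = 26/2 = 13 (the number of bidders n = 9 does not enter)

13


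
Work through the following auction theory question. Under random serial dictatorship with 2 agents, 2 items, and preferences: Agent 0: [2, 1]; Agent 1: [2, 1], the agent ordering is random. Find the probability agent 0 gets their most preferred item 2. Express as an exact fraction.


Step 1: Agent 0 wants item 2
Step 2: There are 2 possible orderings of agents
Step 3: In 1 orderings, agent 0 gets item 2
Step 4: Probability = 1/2

1/2


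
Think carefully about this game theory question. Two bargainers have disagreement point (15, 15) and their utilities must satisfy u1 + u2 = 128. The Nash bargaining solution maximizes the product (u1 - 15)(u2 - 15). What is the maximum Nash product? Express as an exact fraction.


Step 1: The Nash solution splits surplus symmetrically above the disagreement point
Step 2: u1 = (total + d1 - d2)/2 = (128 + 15 - 15)/2 = 64
Step 3: u2 = (total - d1 + d2)/2 = (128 - 15 + 15)/2 = 64
Step 4: Nash product = (64 - 15) * (64 - 15)
Step 5: = 49 * 49 = 2401

2401


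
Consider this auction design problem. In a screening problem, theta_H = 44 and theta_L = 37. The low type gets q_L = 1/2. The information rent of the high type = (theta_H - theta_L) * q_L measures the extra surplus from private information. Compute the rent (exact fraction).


Step 1: theta_H - theta_L = 44 - 37 = 7
Step 2: Information rent = (theta_H - theta_L) * q_L
Step 3: = 7 * 1/2
Step 4: = 7/2

7/2


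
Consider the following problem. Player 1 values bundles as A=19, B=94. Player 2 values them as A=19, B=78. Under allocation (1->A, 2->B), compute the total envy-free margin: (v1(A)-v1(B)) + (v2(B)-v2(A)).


Step 1: Player 1's margin = v1(A) - v1(B) = 19 - 94 = -75
Step 2: Player 2's margin = v2(B) - v2(A) = 78 - 19 = 59
Step 3: Total margin = -75 + 59 = -16

-16


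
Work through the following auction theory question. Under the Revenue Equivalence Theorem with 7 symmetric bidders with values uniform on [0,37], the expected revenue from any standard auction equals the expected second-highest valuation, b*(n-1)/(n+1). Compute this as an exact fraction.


Step 1: By Revenue Equivalence, expected revenue = b*(n-1)/(n+1)
Step 2: Substituting n = 7, b = 37
Step 3: Revenue = 37*(7-1)/(7+1) = 37*6/8
Step 4: Revenue = 222/8 = 111/4

111/4


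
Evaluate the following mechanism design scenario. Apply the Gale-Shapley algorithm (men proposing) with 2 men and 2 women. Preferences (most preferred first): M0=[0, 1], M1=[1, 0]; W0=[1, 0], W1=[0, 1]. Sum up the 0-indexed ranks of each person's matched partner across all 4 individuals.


Step 1: Run Gale-Shapley (men propose, women hold best offer):
  M0 proposes to W0; she accepts
  M1 proposes to W1; she accepts
Step 2: Final matching: W0-M0, W1-M1
Step 3: 0-indexed ranks (man's rank of his match, then woman's): 0 + 1 + 0 + 1
Step 4: Total rank sum = 2

2


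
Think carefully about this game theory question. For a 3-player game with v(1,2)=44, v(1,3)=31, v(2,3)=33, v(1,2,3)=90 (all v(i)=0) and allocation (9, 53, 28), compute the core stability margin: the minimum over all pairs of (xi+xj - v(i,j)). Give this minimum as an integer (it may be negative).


Step 1: Slack for coalition (1,2): x1+x2 - v12 = 62 - 44 = 18
Step 2: Slack for coalition (1,3): x1+x3 - v13 = 37 - 31 = 6
Step 3: Slack for coalition (2,3): x2+x3 - v23 = 81 - 33 = 48
Step 4: Minimum slack = min(18, 6, 48) = 6, attained by (1,3); no pair can gain by deviating, so the allocation is in the core

6


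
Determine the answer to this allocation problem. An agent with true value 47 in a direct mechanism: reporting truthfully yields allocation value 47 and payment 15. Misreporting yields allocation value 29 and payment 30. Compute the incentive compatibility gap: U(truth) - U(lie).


Step 1: U(truth) = value - payment = 47 - 15 = 32
Step 2: U(lie) = allocation - payment = 29 - 30 = -1
Step 3: IC gap = 32 - (-1) = 33

33


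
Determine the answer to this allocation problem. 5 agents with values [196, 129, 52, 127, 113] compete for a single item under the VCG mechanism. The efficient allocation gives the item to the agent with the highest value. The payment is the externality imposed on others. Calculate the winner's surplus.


Step 1: The winner is the agent with the highest value: agent 0 with value 196
Step 2: Values of other agents: [129, 52, 127, 113]
Step 3: VCG payment = max of others' values = 129
Step 4: Surplus = 196 - 129 = 67

67


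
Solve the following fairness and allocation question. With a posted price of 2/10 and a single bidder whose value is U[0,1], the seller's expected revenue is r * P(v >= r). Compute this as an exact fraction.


Step 1: Posted price r = 1/5, value support [0,1]
Step 2: P(v >= r) = (1 - 1/5)/1 = 4/5
Step 3: Expected revenue = r * P(v >= r) = 1/5 * 4/5
Step 4: Revenue = 4/25

4/25


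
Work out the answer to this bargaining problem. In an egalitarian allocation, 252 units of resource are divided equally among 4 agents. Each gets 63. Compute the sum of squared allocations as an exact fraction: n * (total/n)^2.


Step 1: Each agent's share = 252/4 = 63
Step 2: Square of each share = (63)^2 = 3969
Step 3: Sum of squares = 4 * 3969 = 15876

15876


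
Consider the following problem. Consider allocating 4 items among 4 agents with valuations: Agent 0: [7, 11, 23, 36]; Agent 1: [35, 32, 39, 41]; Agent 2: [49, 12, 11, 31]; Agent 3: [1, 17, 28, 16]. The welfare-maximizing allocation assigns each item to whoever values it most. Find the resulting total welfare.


Step 1: For each item, find the maximum value among all agents.
Step 2: Item 0 -> Agent 2 (value 49)
Step 3: Item 1 -> Agent 1 (value 32)
Step 4: Item 2 -> Agent 1 (value 39)
Step 5: Item 3 -> Agent 1 (value 41)
Step 6: Total welfare = 49 + 32 + 39 + 41 = 161

161


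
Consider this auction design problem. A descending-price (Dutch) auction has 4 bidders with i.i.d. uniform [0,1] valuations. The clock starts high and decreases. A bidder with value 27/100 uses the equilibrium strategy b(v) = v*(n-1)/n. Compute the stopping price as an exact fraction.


Step 1: Dutch auctions are strategically equivalent to first-price auctions
Step 2: The equilibrium bid is b(v) = v*(n-1)/n
Step 3: b = 27/100 * 3/4
Step 4: b = 81/400

81/400


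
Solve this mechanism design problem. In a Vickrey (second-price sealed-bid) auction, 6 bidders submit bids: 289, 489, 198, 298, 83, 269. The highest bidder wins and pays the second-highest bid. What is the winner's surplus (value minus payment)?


Step 1: Sort bids in descending order: 489, 298, 289, 269, 198, 83
Step 2: The winning bid is the highest: 489
Step 3: The payment equals the second-highest bid: 298
Step 4: Surplus = winner's bid - payment = 489 - 298 = 191

191


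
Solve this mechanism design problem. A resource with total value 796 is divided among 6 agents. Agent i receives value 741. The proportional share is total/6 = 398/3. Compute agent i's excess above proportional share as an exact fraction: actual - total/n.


Step 1: Proportional share = 796/6 = 398/3
Step 2: Agent's actual allocation = 741
Step 3: Excess = 741 - 398/3 = 1825/3

1825/3


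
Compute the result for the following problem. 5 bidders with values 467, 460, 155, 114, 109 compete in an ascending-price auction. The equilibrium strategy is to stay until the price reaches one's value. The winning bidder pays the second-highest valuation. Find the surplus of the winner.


Step 1: Identify the highest value: 467
Step 2: Identify the second-highest value: 460
Step 3: The final price = second-highest value = 460
Step 4: Surplus = 467 - 460 = 7

7


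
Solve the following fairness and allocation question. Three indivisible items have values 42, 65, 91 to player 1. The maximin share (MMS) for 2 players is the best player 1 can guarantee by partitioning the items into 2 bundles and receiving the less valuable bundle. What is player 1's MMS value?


Step 1: Item values = 42, 65, 91
Step 2: Enumerate all 2-bundle partitions and take the smaller bundle:
  Partition 1: {42} vs {65,91} -> bundles 42, 156; min = 42
  Partition 2: {65} vs {42,91} -> bundles 65, 133; min = 65
  Partition 3: {91} vs {42,65} -> bundles 91, 107; min = 91
Step 3: MMS = max(42, 65, 91) = 91

91


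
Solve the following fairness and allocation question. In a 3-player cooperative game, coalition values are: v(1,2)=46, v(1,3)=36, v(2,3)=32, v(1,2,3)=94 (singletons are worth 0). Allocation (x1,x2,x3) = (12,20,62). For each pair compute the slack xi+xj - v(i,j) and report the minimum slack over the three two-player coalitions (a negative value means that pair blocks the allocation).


Step 1: Slack for coalition (1,2): x1+x2 - v12 = 32 - 46 = -14
Step 2: Slack for coalition (1,3): x1+x3 - v13 = 74 - 36 = 38
Step 3: Slack for coalition (2,3): x2+x3 - v23 = 82 - 32 = 50
Step 4: Minimum slack = min(-14, 38, 50) = -14, attained by (1,2); coalition (1,2) can block (slack < 0), so the allocation is not in the core

-14


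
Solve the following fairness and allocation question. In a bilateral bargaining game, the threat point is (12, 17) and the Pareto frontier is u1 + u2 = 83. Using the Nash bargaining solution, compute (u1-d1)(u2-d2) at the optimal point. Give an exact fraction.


Step 1: The Nash solution splits surplus symmetrically above the disagreement point
Step 2: u1 = (total + d1 - d2)/2 = (83 + 12 - 17)/2 = 39
Step 3: u2 = (total - d1 + d2)/2 = (83 - 12 + 17)/2 = 44
Step 4: Nash product = (39 - 12) * (44 - 17)
Step 5: = 27 * 27 = 729

729


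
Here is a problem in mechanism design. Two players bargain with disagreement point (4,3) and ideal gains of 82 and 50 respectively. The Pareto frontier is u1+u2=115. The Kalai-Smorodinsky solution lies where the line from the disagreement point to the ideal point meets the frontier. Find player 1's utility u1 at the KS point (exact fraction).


Step 1: At the KS point, (u1-d1)/r1 = (u2-d2)/r2 = t and u1+u2 = 115
Step 2: u1 = d1 + r1*t and u2 = d2 + r2*t, so (d1 + r1*t) + (d2 + r2*t) = 115
Step 3: t = (115 - 4 - 3)/(82 + 50) = 108/132 = 9/11
Step 4: u1 = d1 + r1*t = 4 + 82 * 9/11 = 782/11
Step 5: (Check: u2 = d2 + r2*t = 483/11; u1+u2 = 782/11 + 483/11 = 115, on the frontier.)

782/11


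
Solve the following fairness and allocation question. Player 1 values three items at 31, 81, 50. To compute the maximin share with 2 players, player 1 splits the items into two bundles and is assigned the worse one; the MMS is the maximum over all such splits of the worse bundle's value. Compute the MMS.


Step 1: Item values = 31, 81, 50
Step 2: Enumerate all 2-bundle partitions and take the smaller bundle:
  Partition 1: {31} vs {81,50} -> bundles 31, 131; min = 31
  Partition 2: {81} vs {31,50} -> bundles 81, 81; min = 81
  Partition 3: {50} vs {31,81} -> bundles 50, 112; min = 50
Step 3: MMS = max(31, 81, 50) = 81

81


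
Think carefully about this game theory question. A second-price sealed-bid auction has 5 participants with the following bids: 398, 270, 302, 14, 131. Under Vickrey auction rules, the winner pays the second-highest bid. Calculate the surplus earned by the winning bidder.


Step 1: Sort bids in descending order: 398, 302, 270, 131, 14
Step 2: The winning bid is the highest: 398
Step 3: The payment equals the second-highest bid: 302
Step 4: Surplus = winner's bid - payment = 398 - 302 = 96

96


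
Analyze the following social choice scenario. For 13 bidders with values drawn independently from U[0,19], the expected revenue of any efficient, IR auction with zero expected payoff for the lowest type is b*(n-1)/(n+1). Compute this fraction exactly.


Step 1: By Revenue Equivalence, expected revenue = b*(n-1)/(n+1)
Step 2: Substituting n = 13, b = 19
Step 3: Revenue = 19*(13-1)/(13+1) = 19*12/14
Step 4: Revenue = 228/14 = 114/7

114/7


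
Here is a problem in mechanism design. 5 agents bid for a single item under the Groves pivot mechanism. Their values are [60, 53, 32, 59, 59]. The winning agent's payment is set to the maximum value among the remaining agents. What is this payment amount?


Step 1: The efficient winner is agent 0 with value 60
Step 2: Other agents' values: [53, 32, 59, 59]
Step 3: Pivot payment = max(others) = 59
Step 4: The winner pays 59

59


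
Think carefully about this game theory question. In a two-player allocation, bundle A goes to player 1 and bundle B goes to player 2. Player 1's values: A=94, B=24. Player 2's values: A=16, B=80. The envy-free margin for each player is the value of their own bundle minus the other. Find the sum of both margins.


Step 1: Player 1's margin = v1(A) - v1(B) = 94 - 24 = 70
Step 2: Player 2's margin = v2(B) - v2(A) = 80 - 16 = 64
Step 3: Total margin = 70 + 64 = 134

134


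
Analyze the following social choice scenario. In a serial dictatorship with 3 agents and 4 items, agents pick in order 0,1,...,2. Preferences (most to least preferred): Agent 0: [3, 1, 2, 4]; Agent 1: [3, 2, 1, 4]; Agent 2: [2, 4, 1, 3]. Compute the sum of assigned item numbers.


Step 1: Agent 0 picks item 3
Step 2: Agent 1 picks item 2
Step 3: Agent 2 picks item 4
Step 4: Sum = 3 + 2 + 4 = 9

9


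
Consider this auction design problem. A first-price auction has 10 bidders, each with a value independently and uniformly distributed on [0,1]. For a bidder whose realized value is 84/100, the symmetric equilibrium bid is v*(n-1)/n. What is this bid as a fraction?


Step 1: The symmetric BNE bidding function is b(v) = v * (n-1) / n
Step 2: Substitute v = 21/25 and n = 10
Step 3: b = 21/25 * 9/10
Step 4: b = 189/250

189/250


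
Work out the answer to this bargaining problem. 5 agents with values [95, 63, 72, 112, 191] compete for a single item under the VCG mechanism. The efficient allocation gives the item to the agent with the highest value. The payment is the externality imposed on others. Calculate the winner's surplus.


Step 1: The winner is the agent with the highest value: agent 4 with value 191
Step 2: Values of other agents: [95, 63, 72, 112]
Step 3: VCG payment = max of others' values = 112
Step 4: Surplus = 191 - 112 = 79

79


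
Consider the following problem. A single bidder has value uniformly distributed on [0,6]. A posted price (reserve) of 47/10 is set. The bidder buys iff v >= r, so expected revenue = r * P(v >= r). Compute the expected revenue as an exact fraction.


Step 1: Posted price r = 47/10, value support [0,6]
Step 2: P(v >= r) = (6 - 47/10)/6 = 13/60
Step 3: Expected revenue = r * P(v >= r) = 47/10 * 13/60
Step 4: Revenue = 611/600

611/600


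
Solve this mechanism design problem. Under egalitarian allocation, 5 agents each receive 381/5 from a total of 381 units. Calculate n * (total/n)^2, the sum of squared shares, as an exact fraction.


Step 1: Each agent's share = 381/5
Step 2: Square of each share = (381/5)^2 = 145161/25
Step 3: Sum of squares = 5 * 145161/25 = 145161/5

145161/5


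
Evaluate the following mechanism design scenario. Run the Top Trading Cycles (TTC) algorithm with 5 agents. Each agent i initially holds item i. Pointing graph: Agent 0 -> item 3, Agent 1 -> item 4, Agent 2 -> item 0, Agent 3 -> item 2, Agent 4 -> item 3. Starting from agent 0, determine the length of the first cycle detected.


Step 1: Trace the pointer graph from agent 0: 0 -> 3 -> 2 -> 0
Step 2: A cycle is detected when we revisit agent 0
Step 3: The cycle is: 0 -> 3 -> 2 -> 0
Step 4: Cycle length = 3

3


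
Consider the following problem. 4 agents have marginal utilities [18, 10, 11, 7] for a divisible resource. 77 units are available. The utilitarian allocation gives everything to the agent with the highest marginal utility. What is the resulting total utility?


Step 1: The marginal utilities are [18, 10, 11, 7]
Step 2: The highest marginal utility is 18
Step 3: All 77 units go to that agent
Step 4: Total utility = 18 * 77 = 1386

1386


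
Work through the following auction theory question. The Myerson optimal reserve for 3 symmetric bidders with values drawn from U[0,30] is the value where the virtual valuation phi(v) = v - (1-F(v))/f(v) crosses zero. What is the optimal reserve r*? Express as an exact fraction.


Step 1: For U[0,30], F(v) = v/30 and f(v) = 1/30
Step 2: phi(v) = v - (1 - v/30)/(1/30) = v - (30 - v) = 2v - 30
Step 3: Set phi(r*) = 0: 2r* - 30 = 0
Step 4: r* = 30/2 = 15 (the number of bidders n = 3 does not enter)

15


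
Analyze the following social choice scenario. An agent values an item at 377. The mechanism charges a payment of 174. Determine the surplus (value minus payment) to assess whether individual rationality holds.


Step 1: Surplus = value - payment = 377 - 174 = 203
Step 2: IR is satisfied (surplus >= 0)

203


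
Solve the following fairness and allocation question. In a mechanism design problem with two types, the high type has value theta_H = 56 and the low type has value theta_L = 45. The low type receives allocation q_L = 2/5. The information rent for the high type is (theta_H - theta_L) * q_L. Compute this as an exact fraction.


Step 1: theta_H - theta_L = 56 - 45 = 11
Step 2: Information rent = (theta_H - theta_L) * q_L
Step 3: = 11 * 2/5
Step 4: = 22/5

22/5


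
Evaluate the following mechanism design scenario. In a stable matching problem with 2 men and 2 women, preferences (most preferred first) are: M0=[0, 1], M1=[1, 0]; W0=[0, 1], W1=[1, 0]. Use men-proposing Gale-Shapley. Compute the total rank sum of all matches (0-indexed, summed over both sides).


Step 1: Run Gale-Shapley (men propose, women hold best offer):
  M0 proposes to W0; she accepts
  M1 proposes to W1; she accepts
Step 2: Final matching: W0-M0, W1-M1
Step 3: 0-indexed ranks (man's rank of his match, then woman's): 0 + 0 + 0 + 0
Step 4: Total rank sum = 0

0


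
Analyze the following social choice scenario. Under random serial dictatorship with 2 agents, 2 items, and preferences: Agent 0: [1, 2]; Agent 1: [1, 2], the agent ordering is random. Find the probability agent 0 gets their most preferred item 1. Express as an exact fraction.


Step 1: Agent 0 wants item 1
Step 2: There are 2 possible orderings of agents
Step 3: In 1 orderings, agent 0 gets item 1
Step 4: Probability = 1/2

1/2


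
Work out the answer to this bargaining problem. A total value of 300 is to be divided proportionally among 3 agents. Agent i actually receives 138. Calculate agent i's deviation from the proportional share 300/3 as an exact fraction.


Step 1: Proportional share = 300/3 = 100
Step 2: Agent's actual allocation = 138
Step 3: Excess = 138 - 100 = 38

38


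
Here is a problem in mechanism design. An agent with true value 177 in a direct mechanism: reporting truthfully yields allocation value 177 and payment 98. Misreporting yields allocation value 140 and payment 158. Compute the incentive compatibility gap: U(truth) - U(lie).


Step 1: U(truth) = value - payment = 177 - 98 = 79
Step 2: U(lie) = allocation - payment = 140 - 158 = -18
Step 3: IC gap = 79 - (-18) = 97

97


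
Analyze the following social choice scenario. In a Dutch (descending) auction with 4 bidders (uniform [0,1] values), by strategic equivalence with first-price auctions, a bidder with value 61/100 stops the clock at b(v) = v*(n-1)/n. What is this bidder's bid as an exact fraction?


Step 1: Dutch auctions are strategically equivalent to first-price auctions
Step 2: The equilibrium bid is b(v) = v*(n-1)/n
Step 3: b = 61/100 * 3/4
Step 4: b = 183/400

183/400


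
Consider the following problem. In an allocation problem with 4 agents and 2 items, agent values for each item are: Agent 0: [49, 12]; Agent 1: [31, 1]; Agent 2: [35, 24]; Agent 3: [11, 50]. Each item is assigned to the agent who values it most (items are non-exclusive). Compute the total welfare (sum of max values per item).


Step 1: For each item, find the maximum value among all agents.
Step 2: Item 0 -> Agent 0 (value 49)
Step 3: Item 1 -> Agent 3 (value 50)
Step 4: Total welfare = 49 + 50 = 99

99


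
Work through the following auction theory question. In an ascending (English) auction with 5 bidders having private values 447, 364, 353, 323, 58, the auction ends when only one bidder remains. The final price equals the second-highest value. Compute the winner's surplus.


Step 1: Identify the highest value: 447
Step 2: Identify the second-highest value: 364
Step 3: The final price = second-highest value = 364
Step 4: Surplus = 447 - 364 = 83

83


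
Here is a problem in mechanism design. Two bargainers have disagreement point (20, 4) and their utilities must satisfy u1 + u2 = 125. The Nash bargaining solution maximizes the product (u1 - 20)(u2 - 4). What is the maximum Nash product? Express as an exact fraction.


Step 1: The Nash solution splits surplus symmetrically above the disagreement point
Step 2: u1 = (total + d1 - d2)/2 = (125 + 20 - 4)/2 = 141/2
Step 3: u2 = (total - d1 + d2)/2 = (125 - 20 + 4)/2 = 109/2
Step 4: Nash product = (141/2 - 20) * (109/2 - 4)
Step 5: = 101/2 * 101/2 = 10201/4

10201/4


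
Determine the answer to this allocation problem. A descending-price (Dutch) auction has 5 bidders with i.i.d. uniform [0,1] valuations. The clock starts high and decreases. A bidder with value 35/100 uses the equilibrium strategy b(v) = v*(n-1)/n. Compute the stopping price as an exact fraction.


Step 1: Dutch auctions are strategically equivalent to first-price auctions
Step 2: The equilibrium bid is b(v) = v*(n-1)/n
Step 3: b = 7/20 * 4/5
Step 4: b = 7/25

7/25


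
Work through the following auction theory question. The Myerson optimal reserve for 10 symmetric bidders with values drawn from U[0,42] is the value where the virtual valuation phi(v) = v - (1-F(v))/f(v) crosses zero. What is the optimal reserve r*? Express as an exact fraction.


Step 1: For U[0,42], F(v) = v/42 and f(v) = 1/42
Step 2: phi(v) = v - (1 - v/42)/(1/42) = v - (42 - v) = 2v - 42
Step 3: Set phi(r*) = 0: 2r* - 42 = 0
Step 4: r* = 42/2 = 21 (the number of bidders n = 10 does not enter)

21


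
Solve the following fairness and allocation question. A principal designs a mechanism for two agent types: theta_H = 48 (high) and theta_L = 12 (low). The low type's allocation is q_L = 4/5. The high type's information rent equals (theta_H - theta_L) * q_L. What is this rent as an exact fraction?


Step 1: theta_H - theta_L = 48 - 12 = 36
Step 2: Information rent = (theta_H - theta_L) * q_L
Step 3: = 36 * 4/5
Step 4: = 144/5

144/5


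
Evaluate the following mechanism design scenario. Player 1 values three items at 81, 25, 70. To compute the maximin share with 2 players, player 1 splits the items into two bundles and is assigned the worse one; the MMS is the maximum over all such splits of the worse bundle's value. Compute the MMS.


Step 1: Item values = 81, 25, 70
Step 2: Enumerate all 2-bundle partitions and take the smaller bundle:
  Partition 1: {81} vs {25,70} -> bundles 81, 95; min = 81
  Partition 2: {25} vs {81,70} -> bundles 25, 151; min = 25
  Partition 3: {70} vs {81,25} -> bundles 70, 106; min = 70
Step 3: MMS = max(81, 25, 70) = 81

81


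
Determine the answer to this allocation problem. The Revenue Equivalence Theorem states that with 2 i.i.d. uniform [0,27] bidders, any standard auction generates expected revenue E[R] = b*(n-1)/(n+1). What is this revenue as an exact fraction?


Step 1: By Revenue Equivalence, expected revenue = b*(n-1)/(n+1)
Step 2: Substituting n = 2, b = 27
Step 3: Revenue = 27*(2-1)/(2+1) = 27*1/3
Step 4: Revenue = 27/3 = 9

9


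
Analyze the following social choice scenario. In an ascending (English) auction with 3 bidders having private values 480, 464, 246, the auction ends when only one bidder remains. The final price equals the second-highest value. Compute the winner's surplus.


Step 1: Identify the highest value: 480
Step 2: Identify the second-highest value: 464
Step 3: The final price = second-highest value = 464
Step 4: Surplus = 480 - 464 = 16

16


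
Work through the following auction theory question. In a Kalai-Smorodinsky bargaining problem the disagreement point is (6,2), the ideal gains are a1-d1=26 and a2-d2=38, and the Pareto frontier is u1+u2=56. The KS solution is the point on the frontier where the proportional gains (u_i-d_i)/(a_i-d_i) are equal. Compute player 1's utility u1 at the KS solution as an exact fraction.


Step 1: At the KS point, (u1-d1)/r1 = (u2-d2)/r2 = t and u1+u2 = 56
Step 2: u1 = d1 + r1*t and u2 = d2 + r2*t, so (d1 + r1*t) + (d2 + r2*t) = 56
Step 3: t = (56 - 6 - 2)/(26 + 38) = 48/64 = 3/4
Step 4: u1 = d1 + r1*t = 6 + 26 * 3/4 = 51/2
Step 5: (Check: u2 = d2 + r2*t = 61/2; u1+u2 = 51/2 + 61/2 = 56, on the frontier.)

51/2


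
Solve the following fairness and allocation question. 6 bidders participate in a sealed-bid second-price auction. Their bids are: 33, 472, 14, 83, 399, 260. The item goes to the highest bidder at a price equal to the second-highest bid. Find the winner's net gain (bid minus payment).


Step 1: Sort bids in descending order: 472, 399, 260, 83, 33, 14
Step 2: The winning bid is the highest: 472
Step 3: The payment equals the second-highest bid: 399
Step 4: Surplus = winner's bid - payment = 472 - 399 = 73

73


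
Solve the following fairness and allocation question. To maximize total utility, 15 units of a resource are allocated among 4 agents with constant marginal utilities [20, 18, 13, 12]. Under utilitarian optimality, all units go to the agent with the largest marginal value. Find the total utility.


Step 1: The marginal utilities are [20, 18, 13, 12]
Step 2: The highest marginal utility is 20
Step 3: All 15 units go to that agent
Step 4: Total utility = 20 * 15 = 300

300


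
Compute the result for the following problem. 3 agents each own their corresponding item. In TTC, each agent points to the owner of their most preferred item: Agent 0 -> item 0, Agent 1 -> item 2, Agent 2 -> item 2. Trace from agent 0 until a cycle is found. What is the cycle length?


Step 1: Trace the pointer graph from agent 0: 0 -> 0
Step 2: A cycle is detected when we revisit agent 0
Step 3: The cycle is: 0 -> 0
Step 4: Cycle length = 1

1


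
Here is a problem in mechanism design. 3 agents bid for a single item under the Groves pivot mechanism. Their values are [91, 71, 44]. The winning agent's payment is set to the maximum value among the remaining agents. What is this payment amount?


Step 1: The efficient winner is agent 0 with value 91
Step 2: Other agents' values: [71, 44]
Step 3: Pivot payment = max(others) = 71
Step 4: The winner pays 71

71


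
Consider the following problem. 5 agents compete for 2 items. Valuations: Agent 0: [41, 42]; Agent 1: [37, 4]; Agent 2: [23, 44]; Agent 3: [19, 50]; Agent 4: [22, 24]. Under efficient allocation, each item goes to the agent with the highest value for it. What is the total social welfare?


Step 1: For each item, find the maximum value among all agents.
Step 2: Item 0 -> Agent 0 (value 41)
Step 3: Item 1 -> Agent 3 (value 50)
Step 4: Total welfare = 41 + 50 = 91

91


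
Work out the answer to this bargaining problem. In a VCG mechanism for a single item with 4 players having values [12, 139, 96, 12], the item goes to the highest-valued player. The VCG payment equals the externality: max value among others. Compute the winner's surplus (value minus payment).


Step 1: The winner is the agent with the highest value: agent 1 with value 139
Step 2: Values of other agents: [12, 96, 12]
Step 3: VCG payment = max of others' values = 96
Step 4: Surplus = 139 - 96 = 43

43


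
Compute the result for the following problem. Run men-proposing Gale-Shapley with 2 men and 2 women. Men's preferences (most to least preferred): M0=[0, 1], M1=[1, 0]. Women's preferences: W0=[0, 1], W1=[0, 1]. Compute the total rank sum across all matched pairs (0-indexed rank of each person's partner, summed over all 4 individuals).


Step 1: Run Gale-Shapley (men propose, women hold best offer):
  M0 proposes to W0; she accepts
  M1 proposes to W1; she accepts
Step 2: Final matching: W0-M0, W1-M1
Step 3: 0-indexed ranks (man's rank of his match, then woman's): 0 + 0 + 0 + 1
Step 4: Total rank sum = 1

1


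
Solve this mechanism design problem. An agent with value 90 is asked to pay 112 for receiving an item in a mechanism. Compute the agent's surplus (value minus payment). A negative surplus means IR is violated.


Step 1: Surplus = value - payment = 90 - 112 = -22
Step 2: IR is violated (surplus < 0)

-22


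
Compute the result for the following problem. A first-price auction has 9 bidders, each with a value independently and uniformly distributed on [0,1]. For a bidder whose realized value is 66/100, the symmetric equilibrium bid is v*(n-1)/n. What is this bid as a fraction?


Step 1: The symmetric BNE bidding function is b(v) = v * (n-1) / n
Step 2: Substitute v = 33/50 and n = 9
Step 3: b = 33/50 * 8/9
Step 4: b = 44/75

44/75


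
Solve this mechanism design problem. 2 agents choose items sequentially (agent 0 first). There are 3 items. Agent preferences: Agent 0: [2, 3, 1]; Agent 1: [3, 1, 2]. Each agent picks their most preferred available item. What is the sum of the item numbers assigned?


Step 1: Agent 0 picks item 2
Step 2: Agent 1 picks item 3
Step 3: Sum = 2 + 3 = 5

5


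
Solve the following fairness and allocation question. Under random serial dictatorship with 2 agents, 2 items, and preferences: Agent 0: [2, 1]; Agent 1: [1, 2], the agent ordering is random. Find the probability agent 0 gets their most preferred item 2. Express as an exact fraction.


Step 1: Agent 0 wants item 2
Step 2: There are 2 possible orderings of agents
Step 3: In 2 orderings, agent 0 gets item 2
Step 4: Probability = 2/2 = 1

1


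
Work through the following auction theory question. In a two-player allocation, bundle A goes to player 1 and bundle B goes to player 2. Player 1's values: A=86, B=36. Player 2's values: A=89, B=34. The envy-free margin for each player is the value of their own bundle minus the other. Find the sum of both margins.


Step 1: Player 1's margin = v1(A) - v1(B) = 86 - 36 = 50
Step 2: Player 2's margin = v2(B) - v2(A) = 34 - 89 = -55
Step 3: Total margin = 50 + -55 = -5

-5


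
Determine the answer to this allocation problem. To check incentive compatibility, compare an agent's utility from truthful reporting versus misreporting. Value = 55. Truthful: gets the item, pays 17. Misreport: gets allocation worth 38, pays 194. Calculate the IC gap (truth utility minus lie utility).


Step 1: U(truth) = value - payment = 55 - 17 = 38
Step 2: U(lie) = allocation - payment = 38 - 194 = -156
Step 3: IC gap = 38 - (-156) = 194

194


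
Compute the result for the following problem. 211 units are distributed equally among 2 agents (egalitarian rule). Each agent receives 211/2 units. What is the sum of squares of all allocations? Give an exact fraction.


Step 1: Each agent's share = 211/2
Step 2: Square of each share = (211/2)^2 = 44521/4
Step 3: Sum of squares = 2 * 44521/4 = 44521/2

44521/2


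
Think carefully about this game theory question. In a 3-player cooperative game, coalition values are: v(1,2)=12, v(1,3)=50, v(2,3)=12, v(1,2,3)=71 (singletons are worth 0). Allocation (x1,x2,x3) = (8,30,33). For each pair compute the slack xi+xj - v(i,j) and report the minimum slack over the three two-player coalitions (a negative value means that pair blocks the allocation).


Step 1: Slack for coalition (1,2): x1+x2 - v12 = 38 - 12 = 26
Step 2: Slack for coalition (1,3): x1+x3 - v13 = 41 - 50 = -9
Step 3: Slack for coalition (2,3): x2+x3 - v23 = 63 - 12 = 51
Step 4: Minimum slack = min(26, -9, 51) = -9, attained by (1,3); coalition (1,3) can block (slack < 0), so the allocation is not in the core

-9


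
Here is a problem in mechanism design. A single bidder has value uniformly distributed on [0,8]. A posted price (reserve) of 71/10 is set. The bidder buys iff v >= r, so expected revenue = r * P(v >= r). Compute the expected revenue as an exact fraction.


Step 1: Posted price r = 71/10, value support [0,8]
Step 2: P(v >= r) = (8 - 71/10)/8 = 9/80
Step 3: Expected revenue = r * P(v >= r) = 71/10 * 9/80
Step 4: Revenue = 639/800

639/800
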